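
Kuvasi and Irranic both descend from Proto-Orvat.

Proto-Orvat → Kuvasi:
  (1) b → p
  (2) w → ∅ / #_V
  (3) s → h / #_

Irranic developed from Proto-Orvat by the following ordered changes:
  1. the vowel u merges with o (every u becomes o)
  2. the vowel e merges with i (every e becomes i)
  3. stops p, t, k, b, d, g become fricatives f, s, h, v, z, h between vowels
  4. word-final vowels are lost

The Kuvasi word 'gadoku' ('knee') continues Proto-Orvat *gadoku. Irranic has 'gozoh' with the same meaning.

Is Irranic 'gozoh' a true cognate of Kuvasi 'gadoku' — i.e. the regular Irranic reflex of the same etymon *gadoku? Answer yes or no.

Derive the expected Irranic reflex of *gadoku:
Irranic: *gadoku > gadoko > gazoho > gazoh  (by vowel merger, intervocalic lenition, apocope)
The regular Irranic reflex would be 'gazoh', but the attested form is 'gozoh'. The correspondence is irregular, so they are not cognates (the Irranic form has a different source).

no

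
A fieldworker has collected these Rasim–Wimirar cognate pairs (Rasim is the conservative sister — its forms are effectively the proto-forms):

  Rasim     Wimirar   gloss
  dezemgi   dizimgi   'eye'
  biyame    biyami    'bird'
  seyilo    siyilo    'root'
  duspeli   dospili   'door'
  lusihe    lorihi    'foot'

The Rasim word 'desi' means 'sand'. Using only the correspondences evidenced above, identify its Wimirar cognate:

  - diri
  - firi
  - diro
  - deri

diri

dezemgi ~ dizimgi, seyilo ~ siyilo — Rasim e corresponds to Wimirar i after a consonant, before a consonant other than r, m, n, p, b, f, v.
lusihe ~ lorihi — Rasim s corresponds to Wimirar r between vowels (before a front vowel).
Applying these to Rasim 'desi':
  desi → disi   (e→i after a consonant, before a consonant other than r, m, n, p, b, f, v)
  disi → diri   (s→r between vowels (before a front vowel))
So the Wimirar cognate is 'diri'.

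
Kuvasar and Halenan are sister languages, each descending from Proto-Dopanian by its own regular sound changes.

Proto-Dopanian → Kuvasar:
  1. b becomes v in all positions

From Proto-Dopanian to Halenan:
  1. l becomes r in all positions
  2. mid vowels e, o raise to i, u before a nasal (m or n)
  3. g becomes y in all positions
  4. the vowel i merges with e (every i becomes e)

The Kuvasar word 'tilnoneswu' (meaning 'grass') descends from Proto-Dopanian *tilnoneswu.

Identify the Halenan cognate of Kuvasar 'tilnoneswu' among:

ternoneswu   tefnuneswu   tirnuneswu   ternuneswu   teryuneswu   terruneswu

Halenan: start from *tilnoneswu.
  rule 1 (unconditioned shift): tilnoneswu → tirnoneswu
  rule 2 (pre-nasal raising): tirnoneswu → tirnuneswu
  rule 3: no change — tirnuneswu
  rule 4 (vowel merger): tirnuneswu → ternuneswu
  ⇒ Halenan ternuneswu
Among the options, 'ternuneswu' alone shows every Halenan change applied in order.

ternuneswu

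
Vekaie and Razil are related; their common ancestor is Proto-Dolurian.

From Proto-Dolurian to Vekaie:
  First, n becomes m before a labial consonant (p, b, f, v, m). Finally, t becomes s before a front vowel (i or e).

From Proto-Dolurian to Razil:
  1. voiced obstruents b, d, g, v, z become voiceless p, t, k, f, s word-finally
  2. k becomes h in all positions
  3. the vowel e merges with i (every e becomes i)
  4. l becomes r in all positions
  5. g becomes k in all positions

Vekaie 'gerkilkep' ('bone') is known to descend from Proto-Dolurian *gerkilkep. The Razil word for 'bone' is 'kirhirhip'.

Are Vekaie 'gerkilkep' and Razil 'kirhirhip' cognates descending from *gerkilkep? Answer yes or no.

yes

Derive the expected Razil reflex of *gerkilkep:
Razil: *gerkilkep
  gerkilkep (rule 1 does not apply)
  gerkilkep → gerhilhep   [unconditioned shift]
  gerhilhep → girhilhip   [vowel merger]
  girhilhip → girhirhip   [unconditioned shift]
  girhirhip → kirhirhip   [unconditioned shift]
  giving Razil kirhirhip.
Razil 'kirhirhip' matches the regular reflex exactly, so the pair is cognate.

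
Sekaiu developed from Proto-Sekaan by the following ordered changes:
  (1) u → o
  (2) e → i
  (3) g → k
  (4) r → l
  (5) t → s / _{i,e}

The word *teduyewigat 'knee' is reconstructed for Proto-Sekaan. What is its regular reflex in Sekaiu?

sidoyiwikat

Sekaiu: start from *teduyewigat.
  rule 1 (vowel merger): teduyewigat → tedoyewigat
  rule 2 (vowel merger): tedoyewigat → tidoyiwigat
  rule 3 (unconditioned shift): tidoyiwigat → tidoyiwikat
  rule 4: no change — tidoyiwikat
  rule 5 (palatalisation): tidoyiwikat → sidoyiwikat
  ⇒ Sekaiu sidoyiwikat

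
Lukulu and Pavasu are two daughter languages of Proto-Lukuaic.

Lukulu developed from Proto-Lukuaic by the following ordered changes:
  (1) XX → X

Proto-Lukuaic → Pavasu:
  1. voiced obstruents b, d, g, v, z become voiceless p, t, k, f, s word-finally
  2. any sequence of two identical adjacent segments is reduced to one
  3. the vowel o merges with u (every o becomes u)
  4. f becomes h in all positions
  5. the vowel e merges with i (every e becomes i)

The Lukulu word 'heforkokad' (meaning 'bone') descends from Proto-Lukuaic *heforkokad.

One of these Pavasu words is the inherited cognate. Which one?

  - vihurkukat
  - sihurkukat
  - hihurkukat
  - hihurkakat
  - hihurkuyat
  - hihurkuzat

Pavasu: start from *heforkokad.
  rule 1 (final devoicing): heforkokad → heforkokat
  rule 2: no change — heforkokat
  rule 3 (vowel merger): heforkokat → hefurkukat
  rule 4 (unconditioned shift): hefurkukat → hehurkukat
  rule 5 (vowel merger): hehurkukat → hihurkukat
  ⇒ Pavasu hihurkukat
Among the options, 'hihurkukat' alone shows every Pavasu change applied in order.

hihurkukat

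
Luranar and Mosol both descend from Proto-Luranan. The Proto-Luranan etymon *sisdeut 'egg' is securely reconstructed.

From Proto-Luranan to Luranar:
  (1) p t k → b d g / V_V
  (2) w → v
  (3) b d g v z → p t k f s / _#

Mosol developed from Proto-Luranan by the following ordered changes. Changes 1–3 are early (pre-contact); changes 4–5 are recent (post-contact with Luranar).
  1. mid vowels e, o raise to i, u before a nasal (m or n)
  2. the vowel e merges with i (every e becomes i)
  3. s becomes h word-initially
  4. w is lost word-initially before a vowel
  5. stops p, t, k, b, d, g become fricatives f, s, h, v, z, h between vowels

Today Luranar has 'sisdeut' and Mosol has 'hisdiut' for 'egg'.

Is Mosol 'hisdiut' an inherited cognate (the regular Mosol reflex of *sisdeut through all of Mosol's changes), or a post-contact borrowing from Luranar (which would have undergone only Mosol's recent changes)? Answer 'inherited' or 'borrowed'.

If inherited, *sisdeut would pass through all of Mosol's changes:
Mosol: start from *sisdeut.
  rule 1: no change — sisdeut
  rule 2 (vowel merger): sisdeut → sisdiut
  rule 3 (debuccalisation): sisdiut → hisdiut
  rule 4: no change — hisdiut
  rule 5: no change — hisdiut
  ⇒ Mosol hisdiut
If borrowed from Luranar 'sisdeut' after the early changes, it would undergo only the recent ones:
  rule 4 (glide loss): no change (sisdeut)
  rule 5 (intervocalic lenition): no change (sisdeut)
  ⇒ as a loan: sisdeut
Mosol 'hisdiut' matches the inherited outcome exactly, so it is an inherited cognate, not a loan.

inherited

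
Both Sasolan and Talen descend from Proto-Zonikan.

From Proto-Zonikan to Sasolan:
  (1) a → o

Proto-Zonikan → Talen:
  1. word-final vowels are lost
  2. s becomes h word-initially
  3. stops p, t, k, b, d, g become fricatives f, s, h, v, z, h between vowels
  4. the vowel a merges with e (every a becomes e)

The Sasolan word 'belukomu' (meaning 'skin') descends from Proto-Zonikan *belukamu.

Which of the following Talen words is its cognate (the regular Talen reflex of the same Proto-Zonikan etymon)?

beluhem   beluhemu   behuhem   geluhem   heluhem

beluhem

Talen: *belukamu
  belukamu → belukam   [apocope]
  belukam (rule 2 does not apply)
  belukam → beluham   [intervocalic lenition]
  beluham → beluhem   [vowel merger]
  giving Talen beluhem.
Only 'beluhem' matches the regular Talen development of *belukamu.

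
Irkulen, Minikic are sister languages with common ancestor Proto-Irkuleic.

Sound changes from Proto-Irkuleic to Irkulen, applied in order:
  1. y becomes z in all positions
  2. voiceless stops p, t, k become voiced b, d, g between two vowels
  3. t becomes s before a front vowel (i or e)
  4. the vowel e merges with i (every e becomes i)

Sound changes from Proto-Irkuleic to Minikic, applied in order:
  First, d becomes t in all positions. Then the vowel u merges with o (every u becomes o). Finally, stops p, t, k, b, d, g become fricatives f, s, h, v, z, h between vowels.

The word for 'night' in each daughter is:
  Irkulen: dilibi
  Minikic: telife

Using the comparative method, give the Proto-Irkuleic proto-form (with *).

Position 6: Irkulen has i, Minikic has e. Minikic preserves e here (none of its changes turn any other segment into e), so the proto-segment is *e.
Position 2: Irkulen has i, Minikic has e. Minikic preserves e here (none of its changes turn any other segment into e), so the proto-segment is *e.
This points to *delipe. Verify forward in each daughter:
Irkulen: *delipe > delibe > dilibi  (by intervocalic voicing, vowel merger)
Minikic: *delipe > telipe > telife  (by unconditioned shift, intervocalic lenition)
*delipe is the unique common source.

*delipe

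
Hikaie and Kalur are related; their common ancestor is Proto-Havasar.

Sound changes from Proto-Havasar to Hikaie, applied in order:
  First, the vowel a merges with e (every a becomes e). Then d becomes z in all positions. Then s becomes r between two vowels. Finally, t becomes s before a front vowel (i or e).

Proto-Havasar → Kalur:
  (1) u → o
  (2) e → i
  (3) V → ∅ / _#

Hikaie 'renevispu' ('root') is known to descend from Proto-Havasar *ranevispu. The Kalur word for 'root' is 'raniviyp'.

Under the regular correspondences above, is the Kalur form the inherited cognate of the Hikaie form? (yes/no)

Derive the expected Kalur reflex of *ranevispu:
Kalur: start from *ranevispu.
  rule 1 (vowel merger): ranevispu → ranevispo
  rule 2 (vowel merger): ranevispo → ranivispo
  rule 3 (apocope): ranivispo → ranivisp
  ⇒ Kalur ranivisp
The regular Kalur reflex would be 'ranivisp', but the attested form is 'raniviyp'. The correspondence is irregular, so they are not cognates (the Kalur form has a different source).

no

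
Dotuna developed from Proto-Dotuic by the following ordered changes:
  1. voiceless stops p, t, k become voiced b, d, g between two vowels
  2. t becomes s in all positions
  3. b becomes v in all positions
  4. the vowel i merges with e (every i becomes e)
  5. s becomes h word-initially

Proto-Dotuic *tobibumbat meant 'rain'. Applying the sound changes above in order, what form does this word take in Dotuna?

Dotuna: *tobibumbat > sobibumbas > sovivumvas > sovevumvas > hovevumvas  (by unconditioned shift, unconditioned shift, vowel merger, debuccalisation)

hovevumvas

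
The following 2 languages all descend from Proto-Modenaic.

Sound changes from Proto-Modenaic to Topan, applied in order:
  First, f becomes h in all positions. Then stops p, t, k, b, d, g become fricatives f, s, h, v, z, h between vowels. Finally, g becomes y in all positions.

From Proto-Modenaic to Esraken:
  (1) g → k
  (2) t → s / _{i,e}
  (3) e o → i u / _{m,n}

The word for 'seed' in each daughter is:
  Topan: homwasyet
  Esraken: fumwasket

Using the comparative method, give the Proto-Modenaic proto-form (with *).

Position 2: Topan has o, Esraken has u. Topan preserves o here (none of its changes turn any other segment into o), so the proto-segment is *o.
Position 1: Topan has h, Esraken has f. Esraken preserves f here (none of its changes turn any other segment into f), so the proto-segment is *f.
Position 7: Topan has y, Esraken has k. Taking the neighbouring segments as reconstructed: Topan y could go back to *g or *y; Esraken k could go back to *k or *g — the one source consistent with every daughter is *g.
The remaining positions agree across the daughters. Check the candidate against every language:
Topan: *fomwasget > homwasget > homwasyet  (by unconditioned shift, unconditioned shift)
Esraken: start from *fomwasget.
  rule 1 (unconditioned shift): fomwasget → fomwasket
  rule 2: no change — fomwasket
  rule 3 (pre-nasal raising): fomwasket → fumwasket
  ⇒ Esraken fumwasket
*fomwasget is the unique common source.

*fomwasget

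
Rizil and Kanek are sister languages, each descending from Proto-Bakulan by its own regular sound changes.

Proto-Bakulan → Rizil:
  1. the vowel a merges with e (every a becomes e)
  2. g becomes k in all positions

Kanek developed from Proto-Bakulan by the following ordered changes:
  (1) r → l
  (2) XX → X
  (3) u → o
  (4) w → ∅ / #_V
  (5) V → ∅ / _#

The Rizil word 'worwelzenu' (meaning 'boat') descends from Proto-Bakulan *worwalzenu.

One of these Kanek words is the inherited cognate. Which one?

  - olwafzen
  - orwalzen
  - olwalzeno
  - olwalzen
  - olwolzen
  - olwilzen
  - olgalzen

olwalzen

Kanek: start from *worwalzenu.
  rule 1 (unconditioned shift): worwalzenu → wolwalzenu
  rule 2: no change — wolwalzenu
  rule 3 (vowel merger): wolwalzenu → wolwalzeno
  rule 4 (glide loss): wolwalzeno → olwalzeno
  rule 5 (apocope): olwalzeno → olwalzen
  ⇒ Kanek olwalzen
The other candidates each miss or misapply at least one Kanek change.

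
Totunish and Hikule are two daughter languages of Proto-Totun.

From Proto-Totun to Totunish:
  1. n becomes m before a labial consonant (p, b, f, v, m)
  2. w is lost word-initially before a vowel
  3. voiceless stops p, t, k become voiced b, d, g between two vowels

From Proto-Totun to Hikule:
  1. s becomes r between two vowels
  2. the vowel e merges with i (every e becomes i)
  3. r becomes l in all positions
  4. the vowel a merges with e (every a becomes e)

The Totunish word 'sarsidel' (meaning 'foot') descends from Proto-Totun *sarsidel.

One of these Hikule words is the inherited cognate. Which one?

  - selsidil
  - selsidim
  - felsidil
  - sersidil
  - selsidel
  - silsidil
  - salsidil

Hikule: start from *sarsidel.
  rule 1: no change — sarsidel
  rule 2 (vowel merger): sarsidel → sarsidil
  rule 3 (unconditioned shift): sarsidil → salsidil
  rule 4 (vowel merger): salsidil → selsidil
  ⇒ Hikule selsidil
The other candidates each miss or misapply at least one Hikule change.

selsidil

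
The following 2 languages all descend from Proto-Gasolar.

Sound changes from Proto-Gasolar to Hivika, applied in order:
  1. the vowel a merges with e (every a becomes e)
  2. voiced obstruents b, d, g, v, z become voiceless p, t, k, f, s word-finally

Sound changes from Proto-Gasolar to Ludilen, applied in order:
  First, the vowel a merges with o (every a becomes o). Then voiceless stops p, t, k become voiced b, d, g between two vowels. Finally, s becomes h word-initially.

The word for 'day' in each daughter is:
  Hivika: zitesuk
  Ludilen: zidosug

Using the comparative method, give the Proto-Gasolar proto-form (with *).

Position 7: Hivika has k, Ludilen has g. Taking the neighbouring segments as reconstructed: Hivika k could go back to *k or *g; Ludilen g can only go back to *g — the one source consistent with every daughter is *g.
Position 3: Hivika has t, Ludilen has d. Taking the neighbouring segments as reconstructed: Hivika t can only go back to *t; Ludilen d could go back to *t or *d — the one source consistent with every daughter is *t.
Continuing position by position gives *zitasug; check it forward:
Hivika: *zitasug
  zitasug → zitesug   [vowel merger]
  zitesug → zitesuk   [final devoicing]
  giving Hivika zitesuk.
Ludilen: *zitasug > zitosug > zidosug  (by vowel merger, intervocalic voicing)
*zitasug is the unique common source.

*zitasug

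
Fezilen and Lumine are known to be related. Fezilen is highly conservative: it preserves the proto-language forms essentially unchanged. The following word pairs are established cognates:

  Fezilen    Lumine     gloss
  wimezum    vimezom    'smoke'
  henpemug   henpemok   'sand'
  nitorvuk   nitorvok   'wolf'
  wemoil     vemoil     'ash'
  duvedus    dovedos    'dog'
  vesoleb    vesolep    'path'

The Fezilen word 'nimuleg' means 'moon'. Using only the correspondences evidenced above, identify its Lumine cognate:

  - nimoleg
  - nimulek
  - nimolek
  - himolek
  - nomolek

henpemug ~ henpemok, nitorvuk ~ nitorvok — Fezilen u corresponds to Lumine o after a consonant, before a consonant other than r, m, n, p, b, f, v.
henpemug ~ henpemok — Fezilen g corresponds to Lumine k word-finally.
Applying these to Fezilen 'nimuleg':
  nimuleg → nimoleg   (u→o after a consonant, before a consonant other than r, m, n, p, b, f, v)
  nimoleg → nimolek   (g→k word-finally)
So the Lumine cognate is 'nimolek'.

nimolek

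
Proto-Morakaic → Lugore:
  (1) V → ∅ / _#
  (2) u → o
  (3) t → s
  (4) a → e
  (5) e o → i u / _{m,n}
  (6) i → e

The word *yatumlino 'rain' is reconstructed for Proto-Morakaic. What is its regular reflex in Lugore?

Lugore: *yatumlino
  yatumlino → yatumlin   [apocope]
  yatumlin → yatomlin   [vowel merger]
  yatomlin → yasomlin   [unconditioned shift]
  yasomlin → yesomlin   [vowel merger]
  yesomlin → yesumlin   [pre-nasal raising]
  yesumlin → yesumlen   [vowel merger]
  giving Lugore yesumlen.

yesumlen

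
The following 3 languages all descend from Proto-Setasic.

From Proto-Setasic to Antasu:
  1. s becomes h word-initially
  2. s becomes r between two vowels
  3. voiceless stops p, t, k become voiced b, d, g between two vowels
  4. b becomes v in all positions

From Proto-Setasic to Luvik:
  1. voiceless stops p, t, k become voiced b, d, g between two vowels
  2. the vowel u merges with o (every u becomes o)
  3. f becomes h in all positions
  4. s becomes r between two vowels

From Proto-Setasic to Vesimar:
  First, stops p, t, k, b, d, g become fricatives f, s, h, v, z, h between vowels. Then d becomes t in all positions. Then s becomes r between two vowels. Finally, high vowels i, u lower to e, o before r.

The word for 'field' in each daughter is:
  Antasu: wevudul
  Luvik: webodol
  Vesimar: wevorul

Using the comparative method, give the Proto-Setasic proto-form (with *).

Position 3: Antasu has v, Luvik has b, Vesimar has v. Taking the neighbouring segments as reconstructed: Antasu v could go back to *p or *b or *v; Luvik b could go back to *p or *b; Vesimar v could go back to *b or *v — the one source consistent with every daughter is *b.
Position 6: Antasu has u, Luvik has o, Vesimar has u. Antasu preserves u here (none of its changes turn any other segment into u), so the proto-segment is *u.
Position 4: Antasu has u, Luvik has o, Vesimar has o. Antasu preserves u here (none of its changes turn any other segment into u), so the proto-segment is *u.
Verify the candidate proto-form against each daughter:
Antasu: *webutul > webudul > wevudul  (by intervocalic voicing, unconditioned shift)
Luvik: start from *webutul.
  rule 1 (intervocalic voicing): webutul → webudul
  rule 2 (vowel merger): webudul → webodol
  rule 3: no change — webodol
  rule 4: no change — webodol
  ⇒ Luvik webodol
Vesimar: *webutul
  webutul → wevusul   [intervocalic lenition]
  wevusul (rule 2 does not apply)
  wevusul → wevurul   [rhotacism]
  wevurul → wevorul   [pre-rhotic lowering]
  giving Vesimar wevorul.
No other proto-form is consistent with every reflex, so the reconstruction is *webutul.

*webutul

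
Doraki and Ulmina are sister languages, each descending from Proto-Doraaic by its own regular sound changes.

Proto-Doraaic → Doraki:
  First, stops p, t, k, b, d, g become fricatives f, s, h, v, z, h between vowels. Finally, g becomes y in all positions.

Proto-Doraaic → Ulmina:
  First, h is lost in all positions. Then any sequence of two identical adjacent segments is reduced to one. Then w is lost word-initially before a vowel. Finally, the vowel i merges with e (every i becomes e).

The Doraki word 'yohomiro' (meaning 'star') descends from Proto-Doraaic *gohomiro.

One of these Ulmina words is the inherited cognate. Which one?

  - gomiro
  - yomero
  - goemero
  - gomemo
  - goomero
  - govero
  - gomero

Ulmina: *gohomiro > goomiro > gomiro > gomero  (by h-loss, degemination, vowel merger)

gomero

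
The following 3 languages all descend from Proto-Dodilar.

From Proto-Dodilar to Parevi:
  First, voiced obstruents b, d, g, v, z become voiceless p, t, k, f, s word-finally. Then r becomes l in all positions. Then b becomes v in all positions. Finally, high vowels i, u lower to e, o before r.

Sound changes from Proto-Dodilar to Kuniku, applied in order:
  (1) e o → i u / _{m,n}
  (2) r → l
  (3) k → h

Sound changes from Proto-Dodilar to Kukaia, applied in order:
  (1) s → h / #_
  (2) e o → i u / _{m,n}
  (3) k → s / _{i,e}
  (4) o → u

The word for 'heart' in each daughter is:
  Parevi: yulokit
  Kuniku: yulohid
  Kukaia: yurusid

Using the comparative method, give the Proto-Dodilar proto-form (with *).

*yurokid

Position 4: Parevi has o, Kuniku has o, Kukaia has u. Kuniku preserves o here (none of its changes turn any other segment into o), so the proto-segment is *o.
Position 5: Parevi has k, Kuniku has h, Kukaia has s. Taking the neighbouring segments as reconstructed: Parevi k can only go back to *k; Kuniku h could go back to *k or *h; Kukaia s could go back to *k or *s — the one source consistent with every daughter is *k.
Position 3: Parevi has l, Kuniku has l, Kukaia has r. Kukaia preserves r here (none of its changes turn any other segment into r), so the proto-segment is *r.
Continuing position by position gives *yurokid; check it forward:
Parevi: *yurokid > yurokit > yulokit  (by final devoicing, unconditioned shift)
Kuniku: *yurokid
  yurokid (rule 1 does not apply)
  yurokid → yulokid   [unconditioned shift]
  yulokid → yulohid   [unconditioned shift]
  giving Kuniku yulohid.
Kukaia: start from *yurokid.
  rule 1: no change — yurokid
  rule 2: no change — yurokid
  rule 3 (palatalisation): yurokid → yurosid
  rule 4 (vowel merger): yurosid → yurusid
  ⇒ Kukaia yurusid
*yurokid is the unique common source.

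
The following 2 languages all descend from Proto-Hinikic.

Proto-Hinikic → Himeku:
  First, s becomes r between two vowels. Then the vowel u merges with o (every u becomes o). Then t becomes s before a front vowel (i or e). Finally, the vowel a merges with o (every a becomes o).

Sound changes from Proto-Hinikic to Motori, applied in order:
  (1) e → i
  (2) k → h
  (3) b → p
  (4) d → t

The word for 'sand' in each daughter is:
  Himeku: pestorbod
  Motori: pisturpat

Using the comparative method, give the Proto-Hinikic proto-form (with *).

Position 7: Himeku has b, Motori has p. Himeku preserves b here (none of its changes turn any other segment into b), so the proto-segment is *b.
Position 8: Himeku has o, Motori has a. Motori preserves a here (none of its changes turn any other segment into a), so the proto-segment is *a.
Position 2: Himeku has e, Motori has i. Himeku preserves e here (none of its changes turn any other segment into e), so the proto-segment is *e.
This points to *pesturbad. Verify forward in each daughter:
Himeku: *pesturbad > pestorbad > pestorbod  (by vowel merger, vowel merger)
Motori: start from *pesturbad.
  rule 1 (vowel merger): pesturbad → pisturbad
  rule 2: no change — pisturbad
  rule 3 (unconditioned shift): pisturbad → pisturpad
  rule 4 (unconditioned shift): pisturpad → pisturpat
  ⇒ Motori pisturpat
Only *pesturbad yields all of Himeku pestorbod, Motori pisturpat.

*pesturbad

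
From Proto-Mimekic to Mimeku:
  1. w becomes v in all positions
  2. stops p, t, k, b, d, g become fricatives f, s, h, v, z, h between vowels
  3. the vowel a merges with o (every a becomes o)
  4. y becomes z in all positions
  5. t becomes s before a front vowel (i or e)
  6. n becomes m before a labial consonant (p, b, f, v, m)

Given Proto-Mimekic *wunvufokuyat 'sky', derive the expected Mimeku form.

Mimeku: *wunvufokuyat > vunvufokuyat > vunvufohuyat > vunvufohuyot > vunvufohuzot > vumvufohuzot  (by unconditioned shift, intervocalic lenition, vowel merger, unconditioned shift, nasal place assimilation)

vumvufohuzot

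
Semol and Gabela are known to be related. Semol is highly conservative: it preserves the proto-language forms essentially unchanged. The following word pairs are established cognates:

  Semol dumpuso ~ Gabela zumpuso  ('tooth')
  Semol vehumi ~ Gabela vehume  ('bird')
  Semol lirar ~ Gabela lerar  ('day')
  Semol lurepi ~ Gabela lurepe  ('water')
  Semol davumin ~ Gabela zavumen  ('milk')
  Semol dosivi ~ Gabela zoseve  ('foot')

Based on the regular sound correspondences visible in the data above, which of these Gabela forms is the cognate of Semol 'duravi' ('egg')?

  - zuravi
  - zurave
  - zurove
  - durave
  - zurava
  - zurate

zurave

dumpuso ~ zumpuso — Semol d corresponds to Gabela z word-initially before a back vowel.
vehumi ~ vehume, lurepi ~ lurepe — Semol i corresponds to Gabela e word-finally.
Applying these to Semol 'duravi':
  duravi → zuravi   (d→z word-initially before a back vowel)
  zuravi → zurave   (i→e word-finally)
So the Gabela cognate is 'zurave'.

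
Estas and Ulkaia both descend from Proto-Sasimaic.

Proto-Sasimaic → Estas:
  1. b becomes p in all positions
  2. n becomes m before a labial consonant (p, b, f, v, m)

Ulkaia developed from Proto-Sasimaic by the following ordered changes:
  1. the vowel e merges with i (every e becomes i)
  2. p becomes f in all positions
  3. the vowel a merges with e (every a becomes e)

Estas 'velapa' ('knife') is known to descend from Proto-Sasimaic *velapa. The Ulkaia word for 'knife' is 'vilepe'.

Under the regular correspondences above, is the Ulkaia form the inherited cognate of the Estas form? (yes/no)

no

Derive the expected Ulkaia reflex of *velapa:
Ulkaia: start from *velapa.
  rule 1 (vowel merger): velapa → vilapa
  rule 2 (unconditioned shift): vilapa → vilafa
  rule 3 (vowel merger): vilafa → vilefe
  ⇒ Ulkaia vilefe
The regular Ulkaia reflex would be 'vilefe', but the attested form is 'vilepe'. The correspondence is irregular, so they are not cognates (the Ulkaia form has a different source).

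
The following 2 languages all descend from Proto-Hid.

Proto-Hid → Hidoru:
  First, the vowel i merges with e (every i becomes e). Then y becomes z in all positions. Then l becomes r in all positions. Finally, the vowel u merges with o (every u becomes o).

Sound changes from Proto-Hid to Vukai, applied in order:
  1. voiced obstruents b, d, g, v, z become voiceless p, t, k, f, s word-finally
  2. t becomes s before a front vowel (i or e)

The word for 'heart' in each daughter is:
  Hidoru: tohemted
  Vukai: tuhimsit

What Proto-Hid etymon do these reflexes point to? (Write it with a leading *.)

Position 8: Hidoru has d, Vukai has t. Hidoru preserves d here (none of its changes turn any other segment into d), so the proto-segment is *d.
Position 4: Hidoru has e, Vukai has i. Vukai preserves i here (none of its changes turn any other segment into i), so the proto-segment is *i.
Verify the candidate proto-form against each daughter:
Hidoru: *tuhimtid
  tuhimtid → tuhemted   [vowel merger]
  tuhemted (rule 2 does not apply)
  tuhemted (rule 3 does not apply)
  tuhemted → tohemted   [vowel merger]
  giving Hidoru tohemted.
Vukai: *tuhimtid > tuhimtit > tuhimsit  (by final devoicing, palatalisation)
No other proto-form is consistent with every reflex, so the reconstruction is *tuhimtid.

*tuhimtid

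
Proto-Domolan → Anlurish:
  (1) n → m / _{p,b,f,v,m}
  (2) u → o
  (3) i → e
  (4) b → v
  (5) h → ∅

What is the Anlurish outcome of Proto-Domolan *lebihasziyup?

Anlurish: start from *lebihasziyup.
  rule 1: no change — lebihasziyup
  rule 2 (vowel merger): lebihasziyup → lebihasziyop
  rule 3 (vowel merger): lebihasziyop → lebehaszeyop
  rule 4 (unconditioned shift): lebehaszeyop → levehaszeyop
  rule 5 (h-loss): levehaszeyop → leveaszeyop
  ⇒ Anlurish leveaszeyop

leveaszeyop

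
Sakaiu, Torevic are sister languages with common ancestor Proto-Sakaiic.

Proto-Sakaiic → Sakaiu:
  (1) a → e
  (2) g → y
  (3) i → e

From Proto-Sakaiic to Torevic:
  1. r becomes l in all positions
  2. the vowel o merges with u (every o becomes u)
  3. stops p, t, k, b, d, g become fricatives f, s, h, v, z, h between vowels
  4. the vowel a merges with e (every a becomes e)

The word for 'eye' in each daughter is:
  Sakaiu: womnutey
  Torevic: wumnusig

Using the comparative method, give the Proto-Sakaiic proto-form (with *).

*womnutig

Position 6: Sakaiu has t, Torevic has s. Sakaiu preserves t here (none of its changes turn any other segment into t), so the proto-segment is *t.
Position 7: Sakaiu has e, Torevic has i. Torevic preserves i here (none of its changes turn any other segment into i), so the proto-segment is *i.
Position 2: Sakaiu has o, Torevic has u. Sakaiu preserves o here (none of its changes turn any other segment into o), so the proto-segment is *o.
This points to *womnutig. Verify forward in each daughter:
Sakaiu: *womnutig > womnutiy > womnutey  (by unconditioned shift, vowel merger)
Torevic: *womnutig > wumnutig > wumnusig  (by vowel merger, intervocalic lenition)
Only *womnutig yields all of Sakaiu womnutey, Torevic wumnusig.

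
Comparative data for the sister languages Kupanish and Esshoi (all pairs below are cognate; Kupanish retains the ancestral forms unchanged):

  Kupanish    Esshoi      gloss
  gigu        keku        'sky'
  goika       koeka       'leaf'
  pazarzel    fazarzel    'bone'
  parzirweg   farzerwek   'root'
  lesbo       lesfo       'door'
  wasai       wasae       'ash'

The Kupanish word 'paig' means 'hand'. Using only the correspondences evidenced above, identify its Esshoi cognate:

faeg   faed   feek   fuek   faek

faek

pazarzel ~ fazarzel, parzirweg ~ farzerwek — Kupanish p corresponds to Esshoi f word-initially before a back vowel.
goika ~ koeka — Kupanish i corresponds to Esshoi e after a vowel, before a consonant other than r, m, n, p, b, f, v.
parzirweg ~ farzerwek — Kupanish g corresponds to Esshoi k word-finally.
Applying these to Kupanish 'paig':
  paig → faig   (p→f word-initially before a back vowel)
  faig → faeg   (i→e after a vowel, before a consonant other than r, m, n, p, b, f, v)
  faeg → faek   (g→k word-finally)
So the Esshoi cognate is 'faek'.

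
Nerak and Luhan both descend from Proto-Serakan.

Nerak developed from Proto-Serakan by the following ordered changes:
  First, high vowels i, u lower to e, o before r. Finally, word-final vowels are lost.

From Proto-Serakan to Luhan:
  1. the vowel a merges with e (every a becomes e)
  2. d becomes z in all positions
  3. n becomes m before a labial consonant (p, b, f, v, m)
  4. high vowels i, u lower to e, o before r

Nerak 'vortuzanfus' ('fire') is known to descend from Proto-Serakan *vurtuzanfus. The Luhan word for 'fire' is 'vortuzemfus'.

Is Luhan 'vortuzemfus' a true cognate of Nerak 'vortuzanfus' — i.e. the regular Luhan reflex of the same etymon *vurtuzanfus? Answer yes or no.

yes

Derive the expected Luhan reflex of *vurtuzanfus:
Luhan: start from *vurtuzanfus.
  rule 1 (vowel merger): vurtuzanfus → vurtuzenfus
  rule 2: no change — vurtuzenfus
  rule 3 (nasal place assimilation): vurtuzenfus → vurtuzemfus
  rule 4 (pre-rhotic lowering): vurtuzemfus → vortuzemfus
  ⇒ Luhan vortuzemfus
Luhan 'vortuzemfus' matches the regular reflex exactly, so the pair is cognate.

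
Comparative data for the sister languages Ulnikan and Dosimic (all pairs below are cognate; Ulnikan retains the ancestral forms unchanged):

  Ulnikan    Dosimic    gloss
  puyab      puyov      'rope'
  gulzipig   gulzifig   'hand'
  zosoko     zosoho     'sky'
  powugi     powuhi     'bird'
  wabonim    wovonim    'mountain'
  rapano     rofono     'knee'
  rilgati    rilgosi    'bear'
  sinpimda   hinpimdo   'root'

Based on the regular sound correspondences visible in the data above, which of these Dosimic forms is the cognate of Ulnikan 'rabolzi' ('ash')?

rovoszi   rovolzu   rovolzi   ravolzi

puyab ~ puyov, wabonim ~ wovonim — Ulnikan a corresponds to Dosimic o after a consonant, before a labial obstruent.
wabonim ~ wovonim — Ulnikan b corresponds to Dosimic v between vowels (before a back vowel).
Applying these to Ulnikan 'rabolzi':
  rabolzi → robolzi   (a→o after a consonant, before a labial obstruent)
  robolzi → rovolzi   (b→v between vowels (before a back vowel))
So the Dosimic cognate is 'rovolzi'.

rovolzi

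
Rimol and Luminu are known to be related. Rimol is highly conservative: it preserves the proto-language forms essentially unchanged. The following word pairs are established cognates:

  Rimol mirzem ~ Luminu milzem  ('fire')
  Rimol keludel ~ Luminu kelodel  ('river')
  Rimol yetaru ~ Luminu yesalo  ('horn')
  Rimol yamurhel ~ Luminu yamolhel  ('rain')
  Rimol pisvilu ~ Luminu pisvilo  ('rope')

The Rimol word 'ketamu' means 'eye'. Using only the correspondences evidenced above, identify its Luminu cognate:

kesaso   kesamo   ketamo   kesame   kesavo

yetaru ~ yesalo — Rimol t corresponds to Luminu s between vowels (before a back vowel).
yetaru ~ yesalo, pisvilu ~ pisvilo — Rimol u corresponds to Luminu o word-finally.
Applying these to Rimol 'ketamu':
  ketamu → kesamu   (t→s between vowels (before a back vowel))
  kesamu → kesamo   (u→o word-finally)
So the Luminu cognate is 'kesamo'.

kesamo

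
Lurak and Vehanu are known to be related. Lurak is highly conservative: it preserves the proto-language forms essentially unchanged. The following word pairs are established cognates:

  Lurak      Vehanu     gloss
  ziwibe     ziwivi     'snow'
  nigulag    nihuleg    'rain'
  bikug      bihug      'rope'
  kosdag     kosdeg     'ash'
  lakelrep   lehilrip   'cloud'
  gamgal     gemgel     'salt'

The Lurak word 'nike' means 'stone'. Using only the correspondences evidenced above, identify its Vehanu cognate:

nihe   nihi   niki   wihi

lakelrep ~ lehilrip — Lurak k corresponds to Vehanu h between vowels (before a front vowel).
ziwibe ~ ziwivi — Lurak e corresponds to Vehanu i word-finally.
Applying these to Lurak 'nike':
  nike → nihe   (k→h between vowels (before a front vowel))
  nihe → nihi   (e→i word-finally)
So the Vehanu cognate is 'nihi'.

nihi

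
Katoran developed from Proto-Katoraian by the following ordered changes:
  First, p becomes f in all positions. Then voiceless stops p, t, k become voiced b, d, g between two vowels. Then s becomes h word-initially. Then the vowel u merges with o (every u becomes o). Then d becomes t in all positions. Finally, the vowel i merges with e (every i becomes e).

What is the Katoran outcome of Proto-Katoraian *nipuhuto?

Katoran: *nipuhuto > nifuhuto > nifuhudo > nifohodo > nifohoto > nefohoto  (by unconditioned shift, intervocalic voicing, vowel merger, unconditioned shift, vowel merger)

nefohoto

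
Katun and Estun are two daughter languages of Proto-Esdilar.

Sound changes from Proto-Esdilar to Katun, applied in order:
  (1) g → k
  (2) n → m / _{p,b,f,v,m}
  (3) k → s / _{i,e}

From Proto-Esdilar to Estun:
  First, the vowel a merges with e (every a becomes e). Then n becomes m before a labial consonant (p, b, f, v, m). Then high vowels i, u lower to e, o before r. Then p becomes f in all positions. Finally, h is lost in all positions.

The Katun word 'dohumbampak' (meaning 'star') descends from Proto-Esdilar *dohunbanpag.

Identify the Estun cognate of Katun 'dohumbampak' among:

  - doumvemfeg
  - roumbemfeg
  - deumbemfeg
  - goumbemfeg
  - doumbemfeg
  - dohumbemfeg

Estun: *dohunbanpag
  dohunbanpag → dohunbenpeg   [vowel merger]
  dohunbenpeg → dohumbempeg   [nasal place assimilation]
  dohumbempeg (rule 3 does not apply)
  dohumbempeg → dohumbemfeg   [unconditioned shift]
  dohumbemfeg → doumbemfeg   [h-loss]
  giving Estun doumbemfeg.
Only 'doumbemfeg' matches the regular Estun development of *dohunbanpag.

doumbemfeg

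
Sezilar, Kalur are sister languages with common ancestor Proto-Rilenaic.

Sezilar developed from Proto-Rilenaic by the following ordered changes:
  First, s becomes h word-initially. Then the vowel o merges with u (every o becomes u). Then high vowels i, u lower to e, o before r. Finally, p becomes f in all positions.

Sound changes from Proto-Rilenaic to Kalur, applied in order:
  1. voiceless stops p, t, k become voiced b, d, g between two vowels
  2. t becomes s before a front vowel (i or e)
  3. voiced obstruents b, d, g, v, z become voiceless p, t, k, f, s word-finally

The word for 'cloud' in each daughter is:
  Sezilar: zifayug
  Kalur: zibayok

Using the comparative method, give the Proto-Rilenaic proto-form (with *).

*zipayog

Position 3: Sezilar has f, Kalur has b. Taking the neighbouring segments as reconstructed: Sezilar f could go back to *p or *f; Kalur b could go back to *p or *b — the one source consistent with every daughter is *p.
Position 6: Sezilar has u, Kalur has o. Kalur preserves o here (none of its changes turn any other segment into o), so the proto-segment is *o.
This points to *zipayog. Verify forward in each daughter:
Sezilar: *zipayog > zipayug > zifayug  (by vowel merger, unconditioned shift)
Kalur: start from *zipayog.
  rule 1 (intervocalic voicing): zipayog → zibayog
  rule 2: no change — zibayog
  rule 3 (final devoicing): zibayog → zibayok
  ⇒ Kalur zibayok
No other proto-form is consistent with every reflex, so the reconstruction is *zipayog.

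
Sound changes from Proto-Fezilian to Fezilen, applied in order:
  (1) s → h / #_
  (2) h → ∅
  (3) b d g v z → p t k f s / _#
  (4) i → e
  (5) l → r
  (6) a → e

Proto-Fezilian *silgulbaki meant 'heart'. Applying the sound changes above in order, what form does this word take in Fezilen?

Fezilen: *silgulbaki
  silgulbaki → hilgulbaki   [debuccalisation]
  hilgulbaki → ilgulbaki   [h-loss]
  ilgulbaki (rule 3 does not apply)
  ilgulbaki → elgulbake   [vowel merger]
  elgulbake → ergurbake   [unconditioned shift]
  ergurbake → ergurbeke   [vowel merger]
  giving Fezilen ergurbeke.

ergurbeke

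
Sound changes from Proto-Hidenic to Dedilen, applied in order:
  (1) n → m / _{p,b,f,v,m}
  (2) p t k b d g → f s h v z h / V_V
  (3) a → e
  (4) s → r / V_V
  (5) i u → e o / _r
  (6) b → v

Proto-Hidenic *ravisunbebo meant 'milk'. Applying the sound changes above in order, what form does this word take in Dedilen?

Dedilen: *ravisunbebo > ravisumbebo > ravisumbevo > revisumbevo > revirumbevo > reverumbevo > reverumvevo  (by nasal place assimilation, intervocalic lenition, vowel merger, rhotacism, pre-rhotic lowering, unconditioned shift)

reverumvevo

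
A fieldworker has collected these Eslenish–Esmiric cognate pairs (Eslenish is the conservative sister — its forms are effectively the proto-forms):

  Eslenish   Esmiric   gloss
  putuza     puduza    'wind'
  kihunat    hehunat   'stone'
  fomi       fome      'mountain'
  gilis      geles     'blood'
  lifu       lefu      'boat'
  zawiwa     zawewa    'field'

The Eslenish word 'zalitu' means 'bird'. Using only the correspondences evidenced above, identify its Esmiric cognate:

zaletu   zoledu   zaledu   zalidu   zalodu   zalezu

zaledu

kihunat ~ hehunat, gilis ~ geles — Eslenish i corresponds to Esmiric e after a consonant, before a consonant other than r, m, n, p, b, f, v.
putuza ~ puduza — Eslenish t corresponds to Esmiric d between vowels (before a back vowel).
Applying these to Eslenish 'zalitu':
  zalitu → zaletu   (i→e after a consonant, before a consonant other than r, m, n, p, b, f, v)
  zaletu → zaledu   (t→d between vowels (before a back vowel))
So the Esmiric cognate is 'zaledu'.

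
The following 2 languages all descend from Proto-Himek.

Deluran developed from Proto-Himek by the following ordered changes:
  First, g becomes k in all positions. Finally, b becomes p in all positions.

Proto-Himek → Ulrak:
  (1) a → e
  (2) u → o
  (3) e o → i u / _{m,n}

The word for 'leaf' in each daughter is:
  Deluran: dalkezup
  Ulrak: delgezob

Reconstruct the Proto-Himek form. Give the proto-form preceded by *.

Position 2: Deluran has a, Ulrak has e. Deluran preserves a here (none of its changes turn any other segment into a), so the proto-segment is *a.
Position 8: Deluran has p, Ulrak has b. Ulrak preserves b here (none of its changes turn any other segment into b), so the proto-segment is *b.
Position 4: Deluran has k, Ulrak has g. Ulrak preserves g here (none of its changes turn any other segment into g), so the proto-segment is *g.
Continuing position by position gives *dalgezub; check it forward:
Deluran: *dalgezub
  dalgezub → dalkezub   [unconditioned shift]
  dalkezub → dalkezup   [unconditioned shift]
  giving Deluran dalkezup.
Ulrak: *dalgezub
  dalgezub → delgezub   [vowel merger]
  delgezub → delgezob   [vowel merger]
  delgezob (rule 3 does not apply)
  giving Ulrak delgezob.
Only *dalgezub yields all of Deluran dalkezup, Ulrak delgezob.

*dalgezub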